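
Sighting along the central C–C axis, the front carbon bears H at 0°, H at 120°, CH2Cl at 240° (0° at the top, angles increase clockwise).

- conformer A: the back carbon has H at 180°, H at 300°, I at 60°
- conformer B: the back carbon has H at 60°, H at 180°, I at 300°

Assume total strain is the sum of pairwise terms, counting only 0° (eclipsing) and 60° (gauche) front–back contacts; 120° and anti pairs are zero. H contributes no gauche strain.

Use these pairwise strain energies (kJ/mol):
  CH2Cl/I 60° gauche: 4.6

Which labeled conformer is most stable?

A

A (staggered): no non-H gauche contacts → 0.0 kJ/mol.
B is staggered. CH2Cl at 240° is gauche with I at 300° (4.6). Total 4.6 kJ/mol.
A has the lowest total (0.0 kJ/mol).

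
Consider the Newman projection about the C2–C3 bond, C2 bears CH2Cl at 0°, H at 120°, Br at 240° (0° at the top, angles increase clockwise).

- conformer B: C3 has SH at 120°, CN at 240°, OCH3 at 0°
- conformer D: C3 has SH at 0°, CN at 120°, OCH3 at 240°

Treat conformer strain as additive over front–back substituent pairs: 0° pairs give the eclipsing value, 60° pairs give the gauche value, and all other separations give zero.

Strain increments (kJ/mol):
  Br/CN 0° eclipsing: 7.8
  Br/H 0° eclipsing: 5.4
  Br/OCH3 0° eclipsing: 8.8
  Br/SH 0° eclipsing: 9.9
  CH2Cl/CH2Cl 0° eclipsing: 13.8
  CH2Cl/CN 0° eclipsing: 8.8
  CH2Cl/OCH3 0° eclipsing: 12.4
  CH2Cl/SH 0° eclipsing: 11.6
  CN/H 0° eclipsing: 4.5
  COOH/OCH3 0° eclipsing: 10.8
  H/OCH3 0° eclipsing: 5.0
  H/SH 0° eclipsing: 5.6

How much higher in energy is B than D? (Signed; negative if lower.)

B is eclipsed. CH2Cl at 0° is eclipsed with OCH3 at 0° (12.4); H at 120° is eclipsed with SH at 120° (5.6); Br at 240° is eclipsed with CN at 240° (7.8). Total 25.8 kJ/mol.
D is eclipsed. CH2Cl at 0° is eclipsed with SH at 0° (11.6); H at 120° is eclipsed with CN at 120° (4.5); Br at 240° is eclipsed with OCH3 at 240° (8.8). Total 24.9 kJ/mol.
E(B) − E(D) = 25.8 − 24.9 = +0.9 kJ/mol.

+0.9 kJ/mol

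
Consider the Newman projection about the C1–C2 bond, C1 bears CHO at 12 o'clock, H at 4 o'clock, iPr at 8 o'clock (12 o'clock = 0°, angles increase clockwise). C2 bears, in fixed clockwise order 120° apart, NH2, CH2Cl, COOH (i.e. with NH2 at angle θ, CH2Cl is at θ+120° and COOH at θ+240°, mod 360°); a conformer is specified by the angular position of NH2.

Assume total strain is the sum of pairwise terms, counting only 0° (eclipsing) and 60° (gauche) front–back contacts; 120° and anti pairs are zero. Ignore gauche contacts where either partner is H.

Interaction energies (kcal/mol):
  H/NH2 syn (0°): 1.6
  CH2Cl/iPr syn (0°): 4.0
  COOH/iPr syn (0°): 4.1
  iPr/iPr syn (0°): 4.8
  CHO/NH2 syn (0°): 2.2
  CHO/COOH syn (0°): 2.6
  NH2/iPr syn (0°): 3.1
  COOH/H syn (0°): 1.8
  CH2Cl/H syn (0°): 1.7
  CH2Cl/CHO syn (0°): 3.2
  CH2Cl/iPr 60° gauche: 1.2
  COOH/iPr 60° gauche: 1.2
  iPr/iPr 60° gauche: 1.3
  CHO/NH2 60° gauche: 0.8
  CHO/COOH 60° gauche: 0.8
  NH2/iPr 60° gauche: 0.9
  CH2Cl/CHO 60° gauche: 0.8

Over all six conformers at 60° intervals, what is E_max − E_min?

NH2 at 0° is eclipsed. CHO at 0° is eclipsed with NH2 at 0° (2.2); H at 120° is eclipsed with CH2Cl at 120° (1.7); iPr at 240° is eclipsed with COOH at 240° (4.1). Total 8.0 kcal/mol.
NH2 at 60° is staggered. CHO at 0° is gauche with NH2 at 60° (0.8); CHO at 0° is gauche with COOH at 300° (0.8); iPr at 240° is gauche with CH2Cl at 180° (1.2); iPr at 240° is gauche with COOH at 300° (1.2). Total 4.0 kcal/mol.
NH2 at 120° is eclipsed. CHO at 0° is eclipsed with COOH at 0° (2.6); H at 120° is eclipsed with NH2 at 120° (1.6); iPr at 240° is eclipsed with CH2Cl at 240° (4.0). Total 8.2 kcal/mol.
NH2 at 180° is staggered. CHO at 0° is gauche with CH2Cl at 300° (0.8); CHO at 0° is gauche with COOH at 60° (0.8); iPr at 240° is gauche with NH2 at 180° (0.9); iPr at 240° is gauche with CH2Cl at 300° (1.2). Total 3.7 kcal/mol.
NH2 at 240° is eclipsed. CHO at 0° is eclipsed with CH2Cl at 0° (3.2); H at 120° is eclipsed with COOH at 120° (1.8); iPr at 240° is eclipsed with NH2 at 240° (3.1). Total 8.1 kcal/mol.
NH2 at 300° is staggered. CHO at 0° is gauche with NH2 at 300° (0.8); CHO at 0° is gauche with CH2Cl at 60° (0.8); iPr at 240° is gauche with NH2 at 300° (0.9); iPr at 240° is gauche with COOH at 180° (1.2). Total 3.7 kcal/mol.
Max at 120° (8.2 kcal/mol), min at 180° (3.7 kcal/mol); barrier = 4.5 kcal/mol.

4.5 kcal/mol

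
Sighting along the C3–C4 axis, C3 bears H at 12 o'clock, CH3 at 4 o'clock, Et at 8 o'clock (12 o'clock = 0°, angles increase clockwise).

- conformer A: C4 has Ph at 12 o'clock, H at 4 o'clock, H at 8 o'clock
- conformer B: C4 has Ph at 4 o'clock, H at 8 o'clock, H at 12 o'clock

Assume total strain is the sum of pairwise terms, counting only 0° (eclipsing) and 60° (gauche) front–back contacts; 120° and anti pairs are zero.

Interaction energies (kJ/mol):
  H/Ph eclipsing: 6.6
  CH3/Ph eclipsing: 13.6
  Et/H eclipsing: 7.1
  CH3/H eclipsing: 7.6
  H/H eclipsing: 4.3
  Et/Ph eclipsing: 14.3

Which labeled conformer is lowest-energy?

A

A (eclipsed): H(0°)/Ph(0°) eclipsed 6.6; CH3(120°)/H(120°) eclipsed 7.6; Et(240°)/H(240°) eclipsed 7.1 → 21.3 kJ/mol.
B (eclipsed): H(0°)/H(0°) eclipsed 4.3; CH3(120°)/Ph(120°) eclipsed 13.6; Et(240°)/H(240°) eclipsed 7.1 → 25.0 kJ/mol.
A has the lowest total (21.3 kJ/mol).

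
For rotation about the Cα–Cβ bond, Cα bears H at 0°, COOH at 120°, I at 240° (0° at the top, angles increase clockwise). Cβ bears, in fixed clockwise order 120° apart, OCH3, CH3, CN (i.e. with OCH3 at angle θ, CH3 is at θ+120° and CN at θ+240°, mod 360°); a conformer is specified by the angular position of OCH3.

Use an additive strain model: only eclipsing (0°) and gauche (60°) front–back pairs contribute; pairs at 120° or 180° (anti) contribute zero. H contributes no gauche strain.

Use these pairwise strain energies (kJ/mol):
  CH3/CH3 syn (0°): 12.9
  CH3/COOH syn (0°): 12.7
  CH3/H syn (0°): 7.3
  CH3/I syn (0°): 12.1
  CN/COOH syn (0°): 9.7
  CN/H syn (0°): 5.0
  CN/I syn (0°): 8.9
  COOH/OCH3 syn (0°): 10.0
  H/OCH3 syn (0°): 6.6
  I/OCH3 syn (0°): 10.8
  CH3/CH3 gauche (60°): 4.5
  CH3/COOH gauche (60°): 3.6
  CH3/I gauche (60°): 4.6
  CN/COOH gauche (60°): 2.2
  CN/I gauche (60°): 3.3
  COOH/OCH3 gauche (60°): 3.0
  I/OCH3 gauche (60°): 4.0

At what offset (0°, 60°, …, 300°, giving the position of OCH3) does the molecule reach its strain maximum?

0°

OCH3 at 0° is eclipsed. H at 0° is eclipsed with OCH3 at 0° (6.6); COOH at 120° is eclipsed with CH3 at 120° (12.7); I at 240° is eclipsed with CN at 240° (8.9). Total 28.2 kJ/mol.
OCH3 at 60° is staggered. COOH at 120° is gauche with OCH3 at 60° (3.0); COOH at 120° is gauche with CH3 at 180° (3.6); I at 240° is gauche with CH3 at 180° (4.6); I at 240° is gauche with CN at 300° (3.3). Total 14.5 kJ/mol.
OCH3 at 120° is eclipsed. H at 0° is eclipsed with CN at 0° (5.0); COOH at 120° is eclipsed with OCH3 at 120° (10.0); I at 240° is eclipsed with CH3 at 240° (12.1). Total 27.1 kJ/mol.
OCH3 at 180° is staggered. COOH at 120° is gauche with OCH3 at 180° (3.0); COOH at 120° is gauche with CN at 60° (2.2); I at 240° is gauche with OCH3 at 180° (4.0); I at 240° is gauche with CH3 at 300° (4.6). Total 13.8 kJ/mol.
OCH3 at 240° is eclipsed. H at 0° is eclipsed with CH3 at 0° (7.3); COOH at 120° is eclipsed with CN at 120° (9.7); I at 240° is eclipsed with OCH3 at 240° (10.8). Total 27.8 kJ/mol.
OCH3 at 300° is staggered. COOH at 120° is gauche with CH3 at 60° (3.6); COOH at 120° is gauche with CN at 180° (2.2); I at 240° is gauche with OCH3 at 300° (4.0); I at 240° is gauche with CN at 180° (3.3). Total 13.1 kJ/mol.
The maximum (28.2 kJ/mol) occurs with OCH3 at 0°.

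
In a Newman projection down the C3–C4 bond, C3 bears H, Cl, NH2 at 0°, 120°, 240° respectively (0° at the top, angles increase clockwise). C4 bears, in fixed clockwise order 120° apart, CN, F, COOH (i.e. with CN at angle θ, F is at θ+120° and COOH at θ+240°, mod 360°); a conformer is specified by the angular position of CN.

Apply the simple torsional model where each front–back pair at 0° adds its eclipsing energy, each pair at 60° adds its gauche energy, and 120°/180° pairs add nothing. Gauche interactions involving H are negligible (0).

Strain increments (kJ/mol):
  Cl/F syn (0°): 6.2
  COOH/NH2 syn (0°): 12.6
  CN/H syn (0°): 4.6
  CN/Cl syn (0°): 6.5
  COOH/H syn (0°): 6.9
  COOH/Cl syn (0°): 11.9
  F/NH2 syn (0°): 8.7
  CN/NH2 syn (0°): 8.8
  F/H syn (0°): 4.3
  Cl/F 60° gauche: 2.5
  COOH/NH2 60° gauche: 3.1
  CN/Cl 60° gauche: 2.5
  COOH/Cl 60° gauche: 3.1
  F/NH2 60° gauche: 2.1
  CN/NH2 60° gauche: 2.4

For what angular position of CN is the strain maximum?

240°

CN at 0° (eclipsed): H–CN eclipsed, Cl–F eclipsed, NH2–COOH eclipsed; 4.6 + 6.2 + 12.6 = 23.4 kJ/mol.
CN at 60° (staggered): Cl–CN gauche, Cl–F gauche, NH2–F gauche, NH2–COOH gauche; 2.5 + 2.5 + 2.1 + 3.1 = 10.2 kJ/mol.
CN at 120° (eclipsed): H–COOH eclipsed, Cl–CN eclipsed, NH2–F eclipsed; 6.9 + 6.5 + 8.7 = 22.1 kJ/mol.
CN at 180° (staggered): Cl–CN gauche, Cl–COOH gauche, NH2–CN gauche, NH2–F gauche; 2.5 + 3.1 + 2.4 + 2.1 = 10.1 kJ/mol.
CN at 240° (eclipsed): H–F eclipsed, Cl–COOH eclipsed, NH2–CN eclipsed; 4.3 + 11.9 + 8.8 = 25.0 kJ/mol.
CN at 300° (staggered): Cl–F gauche, Cl–COOH gauche, NH2–CN gauche, NH2–COOH gauche; 2.5 + 3.1 + 2.4 + 3.1 = 11.1 kJ/mol.
The maximum (25.0 kJ/mol) occurs with CN at 240°.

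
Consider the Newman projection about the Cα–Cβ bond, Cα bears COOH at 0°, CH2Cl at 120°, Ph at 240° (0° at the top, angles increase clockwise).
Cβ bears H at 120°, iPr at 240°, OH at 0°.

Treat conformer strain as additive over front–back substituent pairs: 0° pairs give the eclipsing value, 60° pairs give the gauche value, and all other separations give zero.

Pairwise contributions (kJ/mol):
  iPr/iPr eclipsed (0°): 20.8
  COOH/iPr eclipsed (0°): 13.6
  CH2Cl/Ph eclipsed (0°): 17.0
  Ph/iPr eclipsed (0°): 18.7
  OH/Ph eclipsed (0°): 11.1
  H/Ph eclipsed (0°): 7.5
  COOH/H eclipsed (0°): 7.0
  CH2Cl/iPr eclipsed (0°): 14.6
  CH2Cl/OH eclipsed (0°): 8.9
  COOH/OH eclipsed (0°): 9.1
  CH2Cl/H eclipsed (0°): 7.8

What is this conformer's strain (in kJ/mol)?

This conformer (eclipsed): COOH–OH eclipsed, CH2Cl–H eclipsed, Ph–iPr eclipsed; 9.1 + 7.8 + 18.7 = 35.6 kJ/mol.

35.6 kJ/mol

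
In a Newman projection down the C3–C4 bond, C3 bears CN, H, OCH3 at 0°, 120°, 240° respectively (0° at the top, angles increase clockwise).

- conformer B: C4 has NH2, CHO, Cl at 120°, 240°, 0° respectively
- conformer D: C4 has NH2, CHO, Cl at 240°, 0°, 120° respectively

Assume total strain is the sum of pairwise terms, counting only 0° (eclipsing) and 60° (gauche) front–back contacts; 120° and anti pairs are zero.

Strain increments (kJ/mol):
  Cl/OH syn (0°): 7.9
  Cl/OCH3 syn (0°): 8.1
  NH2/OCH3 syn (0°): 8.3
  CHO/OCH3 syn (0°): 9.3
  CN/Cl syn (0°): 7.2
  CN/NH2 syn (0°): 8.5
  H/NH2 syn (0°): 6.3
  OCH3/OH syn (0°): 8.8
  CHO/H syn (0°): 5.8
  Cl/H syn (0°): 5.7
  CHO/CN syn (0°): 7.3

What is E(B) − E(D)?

+1.5 kJ/mol

B (eclipsed): CN(0°)/Cl(0°) eclipsed 7.2; H(120°)/NH2(120°) eclipsed 6.3; OCH3(240°)/CHO(240°) eclipsed 9.3 → 22.8 kJ/mol.
D (eclipsed): CN(0°)/CHO(0°) eclipsed 7.3; H(120°)/Cl(120°) eclipsed 5.7; OCH3(240°)/NH2(240°) eclipsed 8.3 → 21.3 kJ/mol.
E(B) − E(D) = 22.8 − 21.3 = +1.5 kJ/mol.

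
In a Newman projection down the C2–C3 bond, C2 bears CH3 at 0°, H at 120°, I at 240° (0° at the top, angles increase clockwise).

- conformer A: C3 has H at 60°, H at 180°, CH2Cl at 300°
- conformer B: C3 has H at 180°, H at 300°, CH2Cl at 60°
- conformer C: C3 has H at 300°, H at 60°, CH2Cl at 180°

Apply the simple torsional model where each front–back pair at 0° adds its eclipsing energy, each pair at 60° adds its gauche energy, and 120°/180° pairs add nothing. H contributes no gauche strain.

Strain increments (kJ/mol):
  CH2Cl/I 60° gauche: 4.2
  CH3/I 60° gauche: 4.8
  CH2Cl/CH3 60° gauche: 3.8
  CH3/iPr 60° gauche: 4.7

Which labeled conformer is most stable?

A (staggered): CH3–CH2Cl gauche, I–CH2Cl gauche; 3.8 + 4.2 = 8.0 kJ/mol.
B (staggered): CH3–CH2Cl gauche; 3.8 = 3.8 kJ/mol.
C (staggered): I–CH2Cl gauche; 4.2 = 4.2 kJ/mol.
B has the lowest total (3.8 kJ/mol).

B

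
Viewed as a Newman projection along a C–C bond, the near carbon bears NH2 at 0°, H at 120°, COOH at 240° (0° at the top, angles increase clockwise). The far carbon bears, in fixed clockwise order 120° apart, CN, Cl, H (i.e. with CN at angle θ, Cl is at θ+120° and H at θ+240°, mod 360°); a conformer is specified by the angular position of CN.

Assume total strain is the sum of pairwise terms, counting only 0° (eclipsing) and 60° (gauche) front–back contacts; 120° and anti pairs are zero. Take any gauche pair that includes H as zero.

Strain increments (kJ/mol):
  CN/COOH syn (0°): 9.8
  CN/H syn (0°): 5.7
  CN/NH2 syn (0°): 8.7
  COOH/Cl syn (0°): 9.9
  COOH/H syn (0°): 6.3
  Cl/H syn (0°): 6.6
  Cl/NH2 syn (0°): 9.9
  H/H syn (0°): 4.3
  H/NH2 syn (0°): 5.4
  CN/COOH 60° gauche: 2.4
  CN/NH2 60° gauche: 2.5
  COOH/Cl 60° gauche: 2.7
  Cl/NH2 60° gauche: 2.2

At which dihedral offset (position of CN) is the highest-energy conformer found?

CN at 0° (eclipsed): NH2–CN eclipsed, H–Cl eclipsed, COOH–H eclipsed; 8.7 + 6.6 + 6.3 = 21.6 kJ/mol.
CN at 60° (staggered): NH2–CN gauche, COOH–Cl gauche; 2.5 + 2.7 = 5.2 kJ/mol.
CN at 120° (eclipsed): NH2–H eclipsed, H–CN eclipsed, COOH–Cl eclipsed; 5.4 + 5.7 + 9.9 = 21.0 kJ/mol.
CN at 180° (staggered): NH2–Cl gauche, COOH–CN gauche, COOH–Cl gauche; 2.2 + 2.4 + 2.7 = 7.3 kJ/mol.
CN at 240° (eclipsed): NH2–Cl eclipsed, H–H eclipsed, COOH–CN eclipsed; 9.9 + 4.3 + 9.8 = 24.0 kJ/mol.
CN at 300° (staggered): NH2–CN gauche, NH2–Cl gauche, COOH–CN gauche; 2.5 + 2.2 + 2.4 = 7.1 kJ/mol.
The maximum (24.0 kJ/mol) occurs with CN at 240°.

240°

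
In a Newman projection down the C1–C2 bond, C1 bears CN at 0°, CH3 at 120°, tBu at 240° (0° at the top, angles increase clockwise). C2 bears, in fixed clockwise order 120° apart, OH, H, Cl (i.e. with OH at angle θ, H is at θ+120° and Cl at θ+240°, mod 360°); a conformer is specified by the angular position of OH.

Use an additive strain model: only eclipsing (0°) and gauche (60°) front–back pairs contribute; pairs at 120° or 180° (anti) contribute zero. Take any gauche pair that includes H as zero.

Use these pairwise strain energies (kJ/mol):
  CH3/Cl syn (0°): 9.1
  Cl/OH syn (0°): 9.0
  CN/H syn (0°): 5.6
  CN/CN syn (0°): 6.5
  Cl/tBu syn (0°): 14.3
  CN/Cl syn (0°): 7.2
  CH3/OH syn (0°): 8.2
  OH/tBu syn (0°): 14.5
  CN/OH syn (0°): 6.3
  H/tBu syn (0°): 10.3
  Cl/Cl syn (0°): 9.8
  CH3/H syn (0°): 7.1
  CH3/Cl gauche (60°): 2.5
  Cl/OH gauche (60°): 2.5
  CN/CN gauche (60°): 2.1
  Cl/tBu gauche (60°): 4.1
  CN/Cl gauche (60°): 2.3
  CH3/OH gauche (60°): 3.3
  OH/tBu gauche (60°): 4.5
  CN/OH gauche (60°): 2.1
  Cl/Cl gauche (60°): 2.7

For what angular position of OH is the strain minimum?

60°

OH at 0° (eclipsed): CN–OH eclipsed, CH3–H eclipsed, tBu–Cl eclipsed; 6.3 + 7.1 + 14.3 = 27.7 kJ/mol.
OH at 60° (staggered): CN–OH gauche, CN–Cl gauche, CH3–OH gauche, tBu–Cl gauche; 2.1 + 2.3 + 3.3 + 4.1 = 11.8 kJ/mol.
OH at 120° (eclipsed): CN–Cl eclipsed, CH3–OH eclipsed, tBu–H eclipsed; 7.2 + 8.2 + 10.3 = 25.7 kJ/mol.
OH at 180° (staggered): CN–Cl gauche, CH3–OH gauche, CH3–Cl gauche, tBu–OH gauche; 2.3 + 3.3 + 2.5 + 4.5 = 12.6 kJ/mol.
OH at 240° (eclipsed): CN–H eclipsed, CH3–Cl eclipsed, tBu–OH eclipsed; 5.6 + 9.1 + 14.5 = 29.2 kJ/mol.
OH at 300° (staggered): CN–OH gauche, CH3–Cl gauche, tBu–OH gauche, tBu–Cl gauche; 2.1 + 2.5 + 4.5 + 4.1 = 13.2 kJ/mol.
The minimum (11.8 kJ/mol) occurs with OH at 60°.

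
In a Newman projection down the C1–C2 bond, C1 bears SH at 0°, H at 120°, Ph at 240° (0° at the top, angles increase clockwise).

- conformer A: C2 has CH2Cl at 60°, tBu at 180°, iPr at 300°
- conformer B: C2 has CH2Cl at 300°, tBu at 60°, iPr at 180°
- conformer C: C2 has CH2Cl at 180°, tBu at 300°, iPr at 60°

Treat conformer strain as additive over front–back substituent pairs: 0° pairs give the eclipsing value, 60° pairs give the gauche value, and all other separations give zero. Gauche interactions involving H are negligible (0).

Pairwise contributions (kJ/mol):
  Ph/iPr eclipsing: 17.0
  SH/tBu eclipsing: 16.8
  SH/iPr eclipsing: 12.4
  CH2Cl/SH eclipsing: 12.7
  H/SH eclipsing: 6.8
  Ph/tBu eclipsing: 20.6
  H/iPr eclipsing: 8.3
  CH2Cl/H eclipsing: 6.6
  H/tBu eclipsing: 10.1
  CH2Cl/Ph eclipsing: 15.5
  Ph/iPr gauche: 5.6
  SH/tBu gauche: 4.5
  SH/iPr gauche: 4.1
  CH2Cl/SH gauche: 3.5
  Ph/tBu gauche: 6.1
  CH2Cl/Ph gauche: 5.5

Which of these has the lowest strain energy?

A is staggered. SH at 0° is gauche with CH2Cl at 60° (3.5); SH at 0° is gauche with iPr at 300° (4.1); Ph at 240° is gauche with tBu at 180° (6.1); Ph at 240° is gauche with iPr at 300° (5.6). Total 19.3 kJ/mol.
B is staggered. SH at 0° is gauche with CH2Cl at 300° (3.5); SH at 0° is gauche with tBu at 60° (4.5); Ph at 240° is gauche with CH2Cl at 300° (5.5); Ph at 240° is gauche with iPr at 180° (5.6). Total 19.1 kJ/mol.
C is staggered. SH at 0° is gauche with tBu at 300° (4.5); SH at 0° is gauche with iPr at 60° (4.1); Ph at 240° is gauche with CH2Cl at 180° (5.5); Ph at 240° is gauche with tBu at 300° (6.1). Total 20.2 kJ/mol.
B has the lowest total (19.1 kJ/mol).

B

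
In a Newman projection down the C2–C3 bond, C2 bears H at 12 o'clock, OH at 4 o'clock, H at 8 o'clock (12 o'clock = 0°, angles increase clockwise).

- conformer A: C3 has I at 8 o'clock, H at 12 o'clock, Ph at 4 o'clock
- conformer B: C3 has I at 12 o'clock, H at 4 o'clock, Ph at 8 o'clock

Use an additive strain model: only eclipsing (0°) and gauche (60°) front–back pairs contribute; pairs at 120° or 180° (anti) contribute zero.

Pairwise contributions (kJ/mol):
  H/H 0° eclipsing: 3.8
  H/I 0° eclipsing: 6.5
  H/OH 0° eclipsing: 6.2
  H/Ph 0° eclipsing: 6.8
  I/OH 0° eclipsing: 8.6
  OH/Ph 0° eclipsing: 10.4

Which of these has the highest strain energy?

A

A is eclipsed. H at 0° is eclipsed with H at 0° (3.8); OH at 120° is eclipsed with Ph at 120° (10.4); H at 240° is eclipsed with I at 240° (6.5). Total 20.7 kJ/mol.
B is eclipsed. H at 0° is eclipsed with I at 0° (6.5); OH at 120° is eclipsed with H at 120° (6.2); H at 240° is eclipsed with Ph at 240° (6.8). Total 19.5 kJ/mol.
A has the highest total (20.7 kJ/mol).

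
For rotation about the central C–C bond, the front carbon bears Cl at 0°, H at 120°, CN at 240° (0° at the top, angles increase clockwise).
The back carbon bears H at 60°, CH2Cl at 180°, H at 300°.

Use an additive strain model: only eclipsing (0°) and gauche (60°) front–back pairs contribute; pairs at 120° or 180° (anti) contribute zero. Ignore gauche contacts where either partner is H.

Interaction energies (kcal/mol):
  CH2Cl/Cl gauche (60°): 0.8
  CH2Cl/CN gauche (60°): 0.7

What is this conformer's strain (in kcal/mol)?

0.7 kcal/mol

This conformer (staggered): CN(240°)/CH2Cl(180°) gauche 0.7 → 0.7 kcal/mol.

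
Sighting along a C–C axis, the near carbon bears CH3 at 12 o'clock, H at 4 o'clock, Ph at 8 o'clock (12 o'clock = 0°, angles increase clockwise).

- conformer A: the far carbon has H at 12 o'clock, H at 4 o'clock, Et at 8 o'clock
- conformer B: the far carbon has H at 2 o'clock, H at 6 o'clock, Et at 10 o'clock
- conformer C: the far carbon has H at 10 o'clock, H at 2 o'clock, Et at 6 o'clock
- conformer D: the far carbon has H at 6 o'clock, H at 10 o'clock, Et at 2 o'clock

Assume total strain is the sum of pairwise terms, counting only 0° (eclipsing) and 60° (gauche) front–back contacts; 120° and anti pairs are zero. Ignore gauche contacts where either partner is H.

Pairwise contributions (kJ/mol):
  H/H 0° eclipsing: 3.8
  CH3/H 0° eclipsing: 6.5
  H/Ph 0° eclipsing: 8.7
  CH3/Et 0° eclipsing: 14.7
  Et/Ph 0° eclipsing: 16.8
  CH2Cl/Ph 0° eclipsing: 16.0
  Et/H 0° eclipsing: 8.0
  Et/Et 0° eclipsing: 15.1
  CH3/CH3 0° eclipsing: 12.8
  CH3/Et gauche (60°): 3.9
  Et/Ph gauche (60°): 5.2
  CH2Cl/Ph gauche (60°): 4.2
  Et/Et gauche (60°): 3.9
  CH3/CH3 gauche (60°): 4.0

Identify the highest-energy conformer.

A

A (eclipsed): CH3–H eclipsed, H–H eclipsed, Ph–Et eclipsed; 6.5 + 3.8 + 16.8 = 27.1 kJ/mol.
B (staggered): CH3–Et gauche, Ph–Et gauche; 3.9 + 5.2 = 9.1 kJ/mol.
C (staggered): Ph–Et gauche; 5.2 = 5.2 kJ/mol.
D (staggered): CH3–Et gauche; 3.9 = 3.9 kJ/mol.
A has the highest total (27.1 kJ/mol).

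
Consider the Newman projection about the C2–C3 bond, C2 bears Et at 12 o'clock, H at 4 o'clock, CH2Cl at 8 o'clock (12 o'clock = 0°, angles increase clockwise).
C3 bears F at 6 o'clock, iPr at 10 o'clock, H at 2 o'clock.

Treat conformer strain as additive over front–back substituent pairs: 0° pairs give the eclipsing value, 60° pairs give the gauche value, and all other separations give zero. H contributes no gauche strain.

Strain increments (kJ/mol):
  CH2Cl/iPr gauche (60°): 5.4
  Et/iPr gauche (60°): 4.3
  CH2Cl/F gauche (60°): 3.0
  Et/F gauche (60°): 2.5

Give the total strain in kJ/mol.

This conformer (staggered): Et(0°)/iPr(300°) gauche 4.3; CH2Cl(240°)/F(180°) gauche 3.0; CH2Cl(240°)/iPr(300°) gauche 5.4 → 12.7 kJ/mol.

12.7 kJ/mol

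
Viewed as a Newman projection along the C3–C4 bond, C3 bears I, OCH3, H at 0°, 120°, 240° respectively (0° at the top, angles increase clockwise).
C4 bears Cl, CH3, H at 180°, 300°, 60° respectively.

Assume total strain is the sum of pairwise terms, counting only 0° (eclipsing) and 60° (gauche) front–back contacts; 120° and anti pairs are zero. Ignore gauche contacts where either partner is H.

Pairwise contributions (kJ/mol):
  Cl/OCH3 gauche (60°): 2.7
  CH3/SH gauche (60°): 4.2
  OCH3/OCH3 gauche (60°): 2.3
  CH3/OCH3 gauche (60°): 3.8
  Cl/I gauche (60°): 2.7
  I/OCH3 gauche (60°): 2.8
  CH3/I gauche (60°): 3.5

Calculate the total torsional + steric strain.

This conformer (staggered): I(0°)/CH3(300°) gauche 3.5; OCH3(120°)/Cl(180°) gauche 2.7 → 6.2 kJ/mol.

6.2 kJ/mol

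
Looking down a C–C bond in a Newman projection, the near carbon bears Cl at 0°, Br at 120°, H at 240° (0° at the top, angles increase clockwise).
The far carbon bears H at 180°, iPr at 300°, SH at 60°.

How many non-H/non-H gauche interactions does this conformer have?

Non-H gauche pairs: Cl(0°)/iPr(300°); Cl(0°)/SH(60°); Br(120°)/SH(60°) — 3 interactions.

3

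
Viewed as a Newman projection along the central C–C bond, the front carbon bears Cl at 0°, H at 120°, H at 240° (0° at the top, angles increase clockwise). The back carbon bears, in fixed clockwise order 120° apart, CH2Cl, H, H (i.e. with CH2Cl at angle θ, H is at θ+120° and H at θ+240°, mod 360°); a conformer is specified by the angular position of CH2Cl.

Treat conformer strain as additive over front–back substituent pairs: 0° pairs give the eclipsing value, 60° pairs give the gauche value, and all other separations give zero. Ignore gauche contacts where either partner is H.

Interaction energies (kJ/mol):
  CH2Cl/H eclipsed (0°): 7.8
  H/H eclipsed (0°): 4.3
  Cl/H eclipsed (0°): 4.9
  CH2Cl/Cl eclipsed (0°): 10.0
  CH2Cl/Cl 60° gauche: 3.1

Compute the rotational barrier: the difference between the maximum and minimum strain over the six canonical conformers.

18.6 kJ/mol

CH2Cl at 0° (eclipsed): Cl–CH2Cl eclipsed, H–H eclipsed, H–H eclipsed; 10.0 + 4.3 + 4.3 = 18.6 kJ/mol.
CH2Cl at 60° (staggered): Cl–CH2Cl gauche; 3.1 = 3.1 kJ/mol.
CH2Cl at 120° (eclipsed): Cl–H eclipsed, H–CH2Cl eclipsed, H–H eclipsed; 4.9 + 7.8 + 4.3 = 17.0 kJ/mol.
CH2Cl at 180° (staggered): no non-H gauche contacts → 0.0 kJ/mol.
CH2Cl at 240° (eclipsed): Cl–H eclipsed, H–H eclipsed, H–CH2Cl eclipsed; 4.9 + 4.3 + 7.8 = 17.0 kJ/mol.
CH2Cl at 300° (staggered): Cl–CH2Cl gauche; 3.1 = 3.1 kJ/mol.
Max at 0° (18.6 kJ/mol), min at 180° (0.0 kJ/mol); barrier = 18.6 kJ/mol.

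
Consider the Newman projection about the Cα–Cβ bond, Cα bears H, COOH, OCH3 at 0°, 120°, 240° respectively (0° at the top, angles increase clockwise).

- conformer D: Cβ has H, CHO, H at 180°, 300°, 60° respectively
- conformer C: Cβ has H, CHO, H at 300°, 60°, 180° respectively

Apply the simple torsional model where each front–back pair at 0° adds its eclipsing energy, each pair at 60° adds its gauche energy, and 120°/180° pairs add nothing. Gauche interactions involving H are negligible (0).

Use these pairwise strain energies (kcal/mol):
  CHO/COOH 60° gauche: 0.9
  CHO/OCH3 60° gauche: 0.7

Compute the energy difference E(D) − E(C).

-0.2 kcal/mol

D is staggered. OCH3 at 240° is gauche with CHO at 300° (0.7). Total 0.7 kcal/mol.
C is staggered. COOH at 120° is gauche with CHO at 60° (0.9). Total 0.9 kcal/mol.
E(D) − E(C) = 0.7 − 0.9 = -0.2 kcal/mol.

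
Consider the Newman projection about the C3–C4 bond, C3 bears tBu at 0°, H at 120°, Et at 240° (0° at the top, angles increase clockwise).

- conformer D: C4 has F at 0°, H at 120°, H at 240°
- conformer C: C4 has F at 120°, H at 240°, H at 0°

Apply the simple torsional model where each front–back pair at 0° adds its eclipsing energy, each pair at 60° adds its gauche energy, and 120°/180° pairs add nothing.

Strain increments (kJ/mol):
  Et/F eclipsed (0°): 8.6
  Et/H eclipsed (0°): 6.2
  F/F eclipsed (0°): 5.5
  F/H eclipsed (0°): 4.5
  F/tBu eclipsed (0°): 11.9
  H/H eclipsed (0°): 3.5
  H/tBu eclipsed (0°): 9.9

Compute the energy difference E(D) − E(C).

D (eclipsed): tBu–F eclipsed, H–H eclipsed, Et–H eclipsed; 11.9 + 3.5 + 6.2 = 21.6 kJ/mol.
C (eclipsed): tBu–H eclipsed, H–F eclipsed, Et–H eclipsed; 9.9 + 4.5 + 6.2 = 20.6 kJ/mol.
E(D) − E(C) = 21.6 − 20.6 = +1.0 kJ/mol.

+1.0 kJ/mol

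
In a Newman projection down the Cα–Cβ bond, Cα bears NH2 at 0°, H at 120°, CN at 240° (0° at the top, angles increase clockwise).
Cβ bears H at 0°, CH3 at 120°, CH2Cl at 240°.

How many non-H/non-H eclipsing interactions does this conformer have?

Non-H eclipsing pairs: CN(240°)/CH2Cl(240°) — 1 interaction.

1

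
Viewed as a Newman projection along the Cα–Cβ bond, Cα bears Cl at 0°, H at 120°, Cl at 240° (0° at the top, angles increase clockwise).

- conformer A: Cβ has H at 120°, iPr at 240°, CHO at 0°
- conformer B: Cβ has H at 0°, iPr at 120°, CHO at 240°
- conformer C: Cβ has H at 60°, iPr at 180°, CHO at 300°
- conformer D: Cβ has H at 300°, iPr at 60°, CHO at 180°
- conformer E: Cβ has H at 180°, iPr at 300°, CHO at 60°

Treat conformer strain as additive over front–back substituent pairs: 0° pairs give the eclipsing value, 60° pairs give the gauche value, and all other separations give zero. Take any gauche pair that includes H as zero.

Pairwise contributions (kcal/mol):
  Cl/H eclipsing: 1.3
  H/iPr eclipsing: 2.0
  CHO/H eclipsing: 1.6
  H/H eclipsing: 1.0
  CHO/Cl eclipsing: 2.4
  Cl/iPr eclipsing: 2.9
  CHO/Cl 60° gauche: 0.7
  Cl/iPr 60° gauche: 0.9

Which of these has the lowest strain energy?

A (eclipsed): Cl–CHO eclipsed, H–H eclipsed, Cl–iPr eclipsed; 2.4 + 1.0 + 2.9 = 6.3 kcal/mol.
B (eclipsed): Cl–H eclipsed, H–iPr eclipsed, Cl–CHO eclipsed; 1.3 + 2.0 + 2.4 = 5.7 kcal/mol.
C (staggered): Cl–CHO gauche, Cl–iPr gauche, Cl–CHO gauche; 0.7 + 0.9 + 0.7 = 2.3 kcal/mol.
D (staggered): Cl–iPr gauche, Cl–CHO gauche; 0.9 + 0.7 = 1.6 kcal/mol.
E (staggered): Cl–iPr gauche, Cl–CHO gauche, Cl–iPr gauche; 0.9 + 0.7 + 0.9 = 2.5 kcal/mol.
D has the lowest total (1.6 kcal/mol).

D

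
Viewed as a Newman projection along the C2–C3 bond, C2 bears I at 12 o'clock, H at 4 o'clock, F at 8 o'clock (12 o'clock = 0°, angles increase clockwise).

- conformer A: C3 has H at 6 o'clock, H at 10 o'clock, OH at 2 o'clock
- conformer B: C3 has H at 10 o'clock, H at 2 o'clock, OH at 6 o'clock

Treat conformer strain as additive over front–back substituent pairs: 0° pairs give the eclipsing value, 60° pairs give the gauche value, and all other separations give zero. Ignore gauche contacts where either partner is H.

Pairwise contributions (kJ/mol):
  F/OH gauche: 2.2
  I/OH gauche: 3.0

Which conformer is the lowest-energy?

B

A is staggered. I at 0° is gauche with OH at 60° (3.0). Total 3.0 kJ/mol.
B is staggered. F at 240° is gauche with OH at 180° (2.2). Total 2.2 kJ/mol.
B has the lowest total (2.2 kJ/mol).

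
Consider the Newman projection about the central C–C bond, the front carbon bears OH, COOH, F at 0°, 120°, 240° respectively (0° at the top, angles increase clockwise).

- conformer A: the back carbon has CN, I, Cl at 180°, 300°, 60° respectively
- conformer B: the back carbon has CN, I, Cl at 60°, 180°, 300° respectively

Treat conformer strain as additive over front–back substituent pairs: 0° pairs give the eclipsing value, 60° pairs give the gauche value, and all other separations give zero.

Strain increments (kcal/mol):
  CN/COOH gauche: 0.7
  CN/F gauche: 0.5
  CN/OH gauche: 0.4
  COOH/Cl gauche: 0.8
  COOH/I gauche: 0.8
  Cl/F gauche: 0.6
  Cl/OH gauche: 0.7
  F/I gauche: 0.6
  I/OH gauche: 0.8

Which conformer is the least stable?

A

A (staggered): OH–I gauche, OH–Cl gauche, COOH–CN gauche, COOH–Cl gauche, F–CN gauche, F–I gauche; 0.8 + 0.7 + 0.7 + 0.8 + 0.5 + 0.6 = 4.1 kcal/mol.
B (staggered): OH–CN gauche, OH–Cl gauche, COOH–CN gauche, COOH–I gauche, F–I gauche, F–Cl gauche; 0.4 + 0.7 + 0.7 + 0.8 + 0.6 + 0.6 = 3.8 kcal/mol.
A has the highest total (4.1 kcal/mol).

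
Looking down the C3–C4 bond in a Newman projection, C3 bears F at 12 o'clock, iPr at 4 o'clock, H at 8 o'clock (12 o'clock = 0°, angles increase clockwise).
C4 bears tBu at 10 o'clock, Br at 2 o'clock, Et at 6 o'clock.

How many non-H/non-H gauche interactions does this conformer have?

Non-H gauche pairs: F(0°)/tBu(300°); F(0°)/Br(60°); iPr(120°)/Br(60°); iPr(120°)/Et(180°) — 4 interactions.

4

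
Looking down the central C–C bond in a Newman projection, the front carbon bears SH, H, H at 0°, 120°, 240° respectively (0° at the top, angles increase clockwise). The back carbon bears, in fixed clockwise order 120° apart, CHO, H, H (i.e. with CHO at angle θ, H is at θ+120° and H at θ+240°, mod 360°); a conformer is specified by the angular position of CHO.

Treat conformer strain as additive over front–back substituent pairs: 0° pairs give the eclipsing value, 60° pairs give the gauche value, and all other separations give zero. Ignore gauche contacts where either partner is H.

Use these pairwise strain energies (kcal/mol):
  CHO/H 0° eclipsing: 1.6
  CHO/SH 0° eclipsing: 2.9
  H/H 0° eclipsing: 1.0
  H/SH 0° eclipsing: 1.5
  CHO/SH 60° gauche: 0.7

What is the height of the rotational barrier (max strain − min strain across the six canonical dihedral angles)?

CHO at 0° (eclipsed): SH–CHO eclipsed, H–H eclipsed, H–H eclipsed; 2.9 + 1.0 + 1.0 = 4.9 kcal/mol.
CHO at 60° (staggered): SH–CHO gauche; 0.7 = 0.7 kcal/mol.
CHO at 120° (eclipsed): SH–H eclipsed, H–CHO eclipsed, H–H eclipsed; 1.5 + 1.6 + 1.0 = 4.1 kcal/mol.
CHO at 180° (staggered): no non-H gauche contacts → 0.0 kcal/mol.
CHO at 240° (eclipsed): SH–H eclipsed, H–H eclipsed, H–CHO eclipsed; 1.5 + 1.0 + 1.6 = 4.1 kcal/mol.
CHO at 300° (staggered): SH–CHO gauche; 0.7 = 0.7 kcal/mol.
Max at 0° (4.9 kcal/mol), min at 180° (0.0 kcal/mol); barrier = 4.9 kcal/mol.

4.9 kcal/mol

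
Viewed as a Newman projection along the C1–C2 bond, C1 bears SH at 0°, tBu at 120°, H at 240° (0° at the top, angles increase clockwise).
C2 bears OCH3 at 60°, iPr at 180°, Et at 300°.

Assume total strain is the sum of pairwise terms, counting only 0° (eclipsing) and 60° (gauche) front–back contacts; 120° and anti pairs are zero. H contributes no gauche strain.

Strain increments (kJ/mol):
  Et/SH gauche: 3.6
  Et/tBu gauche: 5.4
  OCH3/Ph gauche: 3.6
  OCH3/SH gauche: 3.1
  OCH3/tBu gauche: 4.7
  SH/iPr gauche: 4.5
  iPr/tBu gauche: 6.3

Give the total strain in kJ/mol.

17.7 kJ/mol

This conformer (staggered): SH–OCH3 gauche, SH–Et gauche, tBu–OCH3 gauche, tBu–iPr gauche; 3.1 + 3.6 + 4.7 + 6.3 = 17.7 kJ/mol.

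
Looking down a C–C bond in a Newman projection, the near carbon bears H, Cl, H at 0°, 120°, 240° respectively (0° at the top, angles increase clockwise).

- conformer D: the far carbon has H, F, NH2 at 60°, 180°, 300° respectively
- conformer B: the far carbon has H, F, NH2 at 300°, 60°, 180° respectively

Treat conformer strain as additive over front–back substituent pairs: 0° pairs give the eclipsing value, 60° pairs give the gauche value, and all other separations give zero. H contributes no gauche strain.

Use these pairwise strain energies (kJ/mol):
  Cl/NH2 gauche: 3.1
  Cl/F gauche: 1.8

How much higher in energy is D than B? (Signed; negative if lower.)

-3.1 kJ/mol

D (staggered): Cl(120°)/F(180°) gauche 1.8 → 1.8 kJ/mol.
B (staggered): Cl(120°)/F(60°) gauche 1.8; Cl(120°)/NH2(180°) gauche 3.1 → 4.9 kJ/mol.
E(D) − E(B) = 1.8 − 4.9 = -3.1 kJ/mol.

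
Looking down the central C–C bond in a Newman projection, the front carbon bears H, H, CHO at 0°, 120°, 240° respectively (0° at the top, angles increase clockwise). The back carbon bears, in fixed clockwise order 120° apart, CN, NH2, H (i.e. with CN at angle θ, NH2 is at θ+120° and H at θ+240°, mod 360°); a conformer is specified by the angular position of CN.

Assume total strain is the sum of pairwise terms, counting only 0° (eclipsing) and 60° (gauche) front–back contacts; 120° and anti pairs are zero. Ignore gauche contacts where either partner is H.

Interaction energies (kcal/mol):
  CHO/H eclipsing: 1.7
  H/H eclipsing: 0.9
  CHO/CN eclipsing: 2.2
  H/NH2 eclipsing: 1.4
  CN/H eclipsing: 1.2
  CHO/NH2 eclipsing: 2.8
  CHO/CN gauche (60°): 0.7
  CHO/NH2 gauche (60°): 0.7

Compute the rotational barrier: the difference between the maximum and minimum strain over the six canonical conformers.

CN at 0° is eclipsed. H at 0° is eclipsed with CN at 0° (1.2); H at 120° is eclipsed with NH2 at 120° (1.4); CHO at 240° is eclipsed with H at 240° (1.7). Total 4.3 kcal/mol.
CN at 60° is staggered. CHO at 240° is gauche with NH2 at 180° (0.7). Total 0.7 kcal/mol.
CN at 120° is eclipsed. H at 0° is eclipsed with H at 0° (0.9); H at 120° is eclipsed with CN at 120° (1.2); CHO at 240° is eclipsed with NH2 at 240° (2.8). Total 4.9 kcal/mol.
CN at 180° is staggered. CHO at 240° is gauche with CN at 180° (0.7); CHO at 240° is gauche with NH2 at 300° (0.7). Total 1.4 kcal/mol.
CN at 240° is eclipsed. H at 0° is eclipsed with NH2 at 0° (1.4); H at 120° is eclipsed with H at 120° (0.9); CHO at 240° is eclipsed with CN at 240° (2.2). Total 4.5 kcal/mol.
CN at 300° is staggered. CHO at 240° is gauche with CN at 300° (0.7). Total 0.7 kcal/mol.
Max at 120° (4.9 kcal/mol), min at 60° (0.7 kcal/mol); barrier = 4.2 kcal/mol.

4.2 kcal/mol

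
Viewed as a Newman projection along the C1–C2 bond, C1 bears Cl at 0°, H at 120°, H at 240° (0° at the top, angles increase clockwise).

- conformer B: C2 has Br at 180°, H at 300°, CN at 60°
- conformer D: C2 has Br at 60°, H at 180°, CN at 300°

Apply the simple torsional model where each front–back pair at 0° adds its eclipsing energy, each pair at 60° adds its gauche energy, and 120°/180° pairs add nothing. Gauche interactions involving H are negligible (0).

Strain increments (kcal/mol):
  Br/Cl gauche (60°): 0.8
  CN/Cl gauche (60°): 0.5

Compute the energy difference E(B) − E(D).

-0.8 kcal/mol

B (staggered): Cl(0°)/CN(60°) gauche 0.5 → 0.5 kcal/mol.
D (staggered): Cl(0°)/Br(60°) gauche 0.8; Cl(0°)/CN(300°) gauche 0.5 → 1.3 kcal/mol.
E(B) − E(D) = 0.5 − 1.3 = -0.8 kcal/mol.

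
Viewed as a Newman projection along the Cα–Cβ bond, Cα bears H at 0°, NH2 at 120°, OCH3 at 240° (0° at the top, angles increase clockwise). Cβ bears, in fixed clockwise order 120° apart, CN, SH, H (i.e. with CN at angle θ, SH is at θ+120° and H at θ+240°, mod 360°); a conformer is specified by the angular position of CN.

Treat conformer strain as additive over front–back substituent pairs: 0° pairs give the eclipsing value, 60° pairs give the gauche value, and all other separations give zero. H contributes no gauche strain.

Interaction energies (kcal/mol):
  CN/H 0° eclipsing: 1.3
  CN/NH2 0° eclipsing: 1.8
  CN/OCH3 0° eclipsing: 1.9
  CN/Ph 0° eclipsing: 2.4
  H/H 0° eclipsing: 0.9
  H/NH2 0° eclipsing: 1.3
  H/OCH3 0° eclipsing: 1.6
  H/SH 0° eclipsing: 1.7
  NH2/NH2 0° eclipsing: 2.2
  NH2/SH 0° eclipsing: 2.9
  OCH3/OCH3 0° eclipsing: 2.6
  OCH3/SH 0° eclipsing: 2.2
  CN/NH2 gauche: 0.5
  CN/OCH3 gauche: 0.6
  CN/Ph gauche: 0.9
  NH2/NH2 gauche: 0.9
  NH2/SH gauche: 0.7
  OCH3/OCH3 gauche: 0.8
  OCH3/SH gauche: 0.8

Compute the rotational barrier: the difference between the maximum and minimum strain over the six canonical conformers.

4.5 kcal/mol

CN at 0° is eclipsed. H at 0° is eclipsed with CN at 0° (1.3); NH2 at 120° is eclipsed with SH at 120° (2.9); OCH3 at 240° is eclipsed with H at 240° (1.6). Total 5.8 kcal/mol.
CN at 60° is staggered. NH2 at 120° is gauche with CN at 60° (0.5); NH2 at 120° is gauche with SH at 180° (0.7); OCH3 at 240° is gauche with SH at 180° (0.8). Total 2.0 kcal/mol.
CN at 120° is eclipsed. H at 0° is eclipsed with H at 0° (0.9); NH2 at 120° is eclipsed with CN at 120° (1.8); OCH3 at 240° is eclipsed with SH at 240° (2.2). Total 4.9 kcal/mol.
CN at 180° is staggered. NH2 at 120° is gauche with CN at 180° (0.5); OCH3 at 240° is gauche with CN at 180° (0.6); OCH3 at 240° is gauche with SH at 300° (0.8). Total 1.9 kcal/mol.
CN at 240° is eclipsed. H at 0° is eclipsed with SH at 0° (1.7); NH2 at 120° is eclipsed with H at 120° (1.3); OCH3 at 240° is eclipsed with CN at 240° (1.9). Total 4.9 kcal/mol.
CN at 300° is staggered. NH2 at 120° is gauche with SH at 60° (0.7); OCH3 at 240° is gauche with CN at 300° (0.6). Total 1.3 kcal/mol.
Max at 0° (5.8 kcal/mol), min at 300° (1.3 kcal/mol); barrier = 4.5 kcal/mol.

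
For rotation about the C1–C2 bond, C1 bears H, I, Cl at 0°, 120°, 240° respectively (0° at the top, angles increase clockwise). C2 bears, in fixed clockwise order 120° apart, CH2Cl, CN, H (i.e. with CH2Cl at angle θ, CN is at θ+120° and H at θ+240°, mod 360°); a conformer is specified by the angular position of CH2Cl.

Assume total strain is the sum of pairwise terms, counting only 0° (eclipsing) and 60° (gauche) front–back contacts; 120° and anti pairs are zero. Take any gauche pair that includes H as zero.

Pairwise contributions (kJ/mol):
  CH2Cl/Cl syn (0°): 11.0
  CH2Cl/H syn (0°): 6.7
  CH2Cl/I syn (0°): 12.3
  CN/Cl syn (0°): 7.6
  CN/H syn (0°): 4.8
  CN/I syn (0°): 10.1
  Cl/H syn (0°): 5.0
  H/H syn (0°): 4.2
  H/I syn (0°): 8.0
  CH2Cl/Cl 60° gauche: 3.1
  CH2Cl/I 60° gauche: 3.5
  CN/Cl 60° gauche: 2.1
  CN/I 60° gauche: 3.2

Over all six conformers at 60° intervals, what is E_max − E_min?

CH2Cl at 0° (eclipsed): H(0°)/CH2Cl(0°) eclipsed 6.7; I(120°)/CN(120°) eclipsed 10.1; Cl(240°)/H(240°) eclipsed 5.0 → 21.8 kJ/mol.
CH2Cl at 60° (staggered): I(120°)/CH2Cl(60°) gauche 3.5; I(120°)/CN(180°) gauche 3.2; Cl(240°)/CN(180°) gauche 2.1 → 8.8 kJ/mol.
CH2Cl at 120° (eclipsed): H(0°)/H(0°) eclipsed 4.2; I(120°)/CH2Cl(120°) eclipsed 12.3; Cl(240°)/CN(240°) eclipsed 7.6 → 24.1 kJ/mol.
CH2Cl at 180° (staggered): I(120°)/CH2Cl(180°) gauche 3.5; Cl(240°)/CH2Cl(180°) gauche 3.1; Cl(240°)/CN(300°) gauche 2.1 → 8.7 kJ/mol.
CH2Cl at 240° (eclipsed): H(0°)/CN(0°) eclipsed 4.8; I(120°)/H(120°) eclipsed 8.0; Cl(240°)/CH2Cl(240°) eclipsed 11.0 → 23.8 kJ/mol.
CH2Cl at 300° (staggered): I(120°)/CN(60°) gauche 3.2; Cl(240°)/CH2Cl(300°) gauche 3.1 → 6.3 kJ/mol.
Max at 120° (24.1 kJ/mol), min at 300° (6.3 kJ/mol); barrier = 17.8 kJ/mol.

17.8 kJ/mol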